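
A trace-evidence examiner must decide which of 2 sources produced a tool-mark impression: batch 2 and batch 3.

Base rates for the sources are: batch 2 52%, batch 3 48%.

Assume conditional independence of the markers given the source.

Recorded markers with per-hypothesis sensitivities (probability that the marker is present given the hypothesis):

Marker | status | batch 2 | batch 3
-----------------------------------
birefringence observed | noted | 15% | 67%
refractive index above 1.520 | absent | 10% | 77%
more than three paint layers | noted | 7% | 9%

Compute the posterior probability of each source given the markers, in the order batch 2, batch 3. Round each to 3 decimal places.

0.425, 0.575

For each hypothesis, the unnormalized posterior weight is prior × product of the marker likelihoods (using 1 − P(present | H) for each absent marker):
  batch 2: 0.52 × 0.15 × (1 − 0.10) × 0.07 = 0.004914
  batch 3: 0.48 × 0.67 × (1 − 0.77) × 0.09 = 0.0066571
Marginal likelihood of the evidence = 0.011571.
P(batch 2 | evidence) = 0.004914 / 0.011571 ≈ 0.425
P(batch 3 | evidence) = 0.0066571 / 0.011571 ≈ 0.575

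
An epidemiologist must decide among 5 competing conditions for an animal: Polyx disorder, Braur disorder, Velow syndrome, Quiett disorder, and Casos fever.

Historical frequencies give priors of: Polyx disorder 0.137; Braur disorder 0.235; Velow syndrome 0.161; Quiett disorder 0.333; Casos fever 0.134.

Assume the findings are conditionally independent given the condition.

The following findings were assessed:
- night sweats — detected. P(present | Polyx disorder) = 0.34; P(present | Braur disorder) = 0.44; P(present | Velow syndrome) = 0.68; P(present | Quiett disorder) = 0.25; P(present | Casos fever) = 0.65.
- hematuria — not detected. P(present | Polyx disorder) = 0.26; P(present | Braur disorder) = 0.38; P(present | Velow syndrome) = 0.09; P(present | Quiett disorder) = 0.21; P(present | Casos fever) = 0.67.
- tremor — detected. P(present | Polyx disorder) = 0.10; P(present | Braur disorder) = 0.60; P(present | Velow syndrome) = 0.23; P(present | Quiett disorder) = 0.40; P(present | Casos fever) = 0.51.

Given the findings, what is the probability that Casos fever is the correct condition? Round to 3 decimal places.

For each hypothesis, the unnormalized posterior weight is prior × product of the finding likelihoods (using 1 − P(present | H) for each absent finding):
  Polyx disorder: 0.137 × 0.34 × (1 − 0.26) × 0.10 = 0.0034469
  Braur disorder: 0.235 × 0.44 × (1 − 0.38) × 0.60 = 0.038465
  Velow syndrome: 0.161 × 0.68 × (1 − 0.09) × 0.23 = 0.022914
  Quiett disorder: 0.333 × 0.25 × (1 − 0.21) × 0.40 = 0.026307
  Casos fever: 0.134 × 0.65 × (1 − 0.67) × 0.51 = 0.014659
Marginal likelihood of the evidence = 0.10579.
P(Casos fever | evidence) = 0.014659 / 0.10579 ≈ 0.139.

0.139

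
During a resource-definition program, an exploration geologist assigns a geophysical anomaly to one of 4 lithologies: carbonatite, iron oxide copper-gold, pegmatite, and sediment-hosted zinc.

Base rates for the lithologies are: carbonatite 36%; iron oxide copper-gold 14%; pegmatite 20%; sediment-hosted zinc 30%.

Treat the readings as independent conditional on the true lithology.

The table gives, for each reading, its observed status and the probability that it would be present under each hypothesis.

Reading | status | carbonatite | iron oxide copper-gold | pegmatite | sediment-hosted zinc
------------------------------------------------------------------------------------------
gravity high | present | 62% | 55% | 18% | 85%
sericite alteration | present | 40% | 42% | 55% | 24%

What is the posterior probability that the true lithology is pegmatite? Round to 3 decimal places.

0.098

For each hypothesis, the unnormalized posterior weight is prior × product of the reading likelihoods:
  carbonatite: 0.36 × 0.62 × 0.40 = 0.08928
  iron oxide copper-gold: 0.14 × 0.55 × 0.42 = 0.03234
  pegmatite: 0.20 × 0.18 × 0.55 = 0.0198
  sediment-hosted zinc: 0.30 × 0.85 × 0.24 = 0.0612
Normalizing constant Z = 0.08928 + 0.03234 + 0.0198 + 0.0612 = 0.20262.
P(pegmatite | evidence) = 0.0198 / 0.20262 ≈ 0.098.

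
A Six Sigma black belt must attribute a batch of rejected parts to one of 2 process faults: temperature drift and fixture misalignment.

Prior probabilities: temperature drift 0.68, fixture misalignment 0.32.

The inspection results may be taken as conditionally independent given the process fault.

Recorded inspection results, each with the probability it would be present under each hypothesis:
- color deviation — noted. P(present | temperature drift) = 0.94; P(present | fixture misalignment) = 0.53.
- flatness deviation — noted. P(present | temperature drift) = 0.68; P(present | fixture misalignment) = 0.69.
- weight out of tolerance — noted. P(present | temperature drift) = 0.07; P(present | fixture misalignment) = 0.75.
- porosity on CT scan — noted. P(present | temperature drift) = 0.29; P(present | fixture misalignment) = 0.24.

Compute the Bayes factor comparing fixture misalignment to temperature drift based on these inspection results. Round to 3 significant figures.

The Bayes factor is the ratio of the joint likelihoods of the inspection result pattern under the two hypotheses.
  fixture misalignment: 0.53 × 0.69 × 0.75 × 0.24 = 0.065826
  temperature drift: 0.94 × 0.68 × 0.07 × 0.29 = 0.012976
Bayes factor = 0.065826 / 0.012976 ≈ 5.07

5.07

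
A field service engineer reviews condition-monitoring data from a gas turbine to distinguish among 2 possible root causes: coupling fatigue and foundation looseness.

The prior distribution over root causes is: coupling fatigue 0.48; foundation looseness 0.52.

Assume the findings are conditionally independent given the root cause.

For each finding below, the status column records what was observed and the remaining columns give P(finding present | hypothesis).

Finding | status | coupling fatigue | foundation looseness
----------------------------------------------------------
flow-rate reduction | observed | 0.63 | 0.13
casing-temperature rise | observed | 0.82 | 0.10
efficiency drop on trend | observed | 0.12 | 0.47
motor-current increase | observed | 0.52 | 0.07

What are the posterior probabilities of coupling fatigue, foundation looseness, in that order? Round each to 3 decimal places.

Multiply each prior by the joint likelihood of the evidence pattern:
  coupling fatigue: 0.48 × 0.63 × 0.82 × 0.12 × 0.52 = 0.015473
  foundation looseness: 0.52 × 0.13 × 0.10 × 0.47 × 0.07 = 0.0002224
The unnormalized weights sum to 0.015696.
P(coupling fatigue | evidence) = 0.015473 / 0.015696 ≈ 0.986
P(foundation looseness | evidence) = 0.0002224 / 0.015696 ≈ 0.014

0.986, 0.014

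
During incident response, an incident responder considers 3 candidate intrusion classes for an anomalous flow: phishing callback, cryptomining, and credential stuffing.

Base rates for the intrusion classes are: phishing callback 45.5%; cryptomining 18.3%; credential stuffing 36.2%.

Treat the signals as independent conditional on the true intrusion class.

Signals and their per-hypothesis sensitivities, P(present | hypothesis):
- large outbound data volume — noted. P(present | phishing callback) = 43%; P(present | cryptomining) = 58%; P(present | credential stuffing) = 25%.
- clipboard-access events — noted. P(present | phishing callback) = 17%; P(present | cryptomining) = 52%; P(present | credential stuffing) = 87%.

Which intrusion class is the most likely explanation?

Multiply each prior by the joint likelihood of the signal pattern:
  phishing callback: 0.455 × 0.43 × 0.17 = 0.03326
  cryptomining: 0.183 × 0.58 × 0.52 = 0.055193
  credential stuffing: 0.362 × 0.25 × 0.87 = 0.078735
Marginal likelihood of the evidence = 0.16719.
P(phishing callback | evidence) ≈ 0.03326 / 0.16719 ≈ 0.199
P(cryptomining | evidence) ≈ 0.055193 / 0.16719 ≈ 0.330
P(credential stuffing | evidence) ≈ 0.078735 / 0.16719 ≈ 0.471
The largest is 0.471, so credential stuffing is most probable.

credential stuffing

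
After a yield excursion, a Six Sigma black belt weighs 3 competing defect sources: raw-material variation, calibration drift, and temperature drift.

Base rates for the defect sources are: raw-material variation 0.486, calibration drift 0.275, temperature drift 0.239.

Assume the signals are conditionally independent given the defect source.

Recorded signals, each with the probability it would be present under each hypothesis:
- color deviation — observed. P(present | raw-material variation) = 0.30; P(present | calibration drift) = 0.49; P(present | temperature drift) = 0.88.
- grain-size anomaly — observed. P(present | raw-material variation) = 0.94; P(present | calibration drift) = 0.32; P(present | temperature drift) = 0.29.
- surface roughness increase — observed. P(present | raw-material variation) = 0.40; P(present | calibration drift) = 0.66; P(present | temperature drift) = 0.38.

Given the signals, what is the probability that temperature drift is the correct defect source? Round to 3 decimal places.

0.218

By Bayes' rule with conditional independence, the unnormalized weight for each hypothesis is prior × ∏ likelihoods:
  raw-material variation: 0.486 × 0.30 × 0.94 × 0.40 = 0.054821
  calibration drift: 0.275 × 0.49 × 0.32 × 0.66 = 0.028459
  temperature drift: 0.239 × 0.88 × 0.29 × 0.38 = 0.023177
Normalizing constant Z = 0.054821 + 0.028459 + 0.023177 = 0.10646.
P(temperature drift | evidence) = 0.023177 / 0.10646 ≈ 0.218.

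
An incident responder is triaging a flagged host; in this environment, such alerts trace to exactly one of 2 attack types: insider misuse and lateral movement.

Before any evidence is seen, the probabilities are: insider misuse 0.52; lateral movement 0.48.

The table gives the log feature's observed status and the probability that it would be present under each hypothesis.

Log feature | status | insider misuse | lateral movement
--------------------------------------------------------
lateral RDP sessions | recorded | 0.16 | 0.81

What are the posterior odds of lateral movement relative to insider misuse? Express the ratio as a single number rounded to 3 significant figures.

4.67

Posterior odds equal prior odds times the likelihood ratio; only the two competing hypotheses matter.
  lateral movement: 0.48 × 0.81 = 0.3888
  insider misuse: 0.52 × 0.16 = 0.0832
Odds(lateral movement : insider misuse) = 0.3888 / 0.0832 ≈ 4.67.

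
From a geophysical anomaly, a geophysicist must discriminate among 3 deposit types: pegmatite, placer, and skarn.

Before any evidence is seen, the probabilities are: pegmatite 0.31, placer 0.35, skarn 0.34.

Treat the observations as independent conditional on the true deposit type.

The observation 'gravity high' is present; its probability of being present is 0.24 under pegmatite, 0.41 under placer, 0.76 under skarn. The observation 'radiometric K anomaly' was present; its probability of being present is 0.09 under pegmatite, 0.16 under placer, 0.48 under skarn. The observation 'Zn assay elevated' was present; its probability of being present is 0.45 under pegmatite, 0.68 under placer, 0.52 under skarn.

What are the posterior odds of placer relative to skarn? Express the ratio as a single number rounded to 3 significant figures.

The normalizing constant cancels in an odds ratio, so compute prior × likelihood for the two hypotheses only:
  placer: 0.35 × 0.41 × 0.16 × 0.68 = 0.015613
  skarn: 0.34 × 0.76 × 0.48 × 0.52 = 0.064497
Odds(placer : skarn) = 0.015613 / 0.064497 ≈ 0.242.

0.242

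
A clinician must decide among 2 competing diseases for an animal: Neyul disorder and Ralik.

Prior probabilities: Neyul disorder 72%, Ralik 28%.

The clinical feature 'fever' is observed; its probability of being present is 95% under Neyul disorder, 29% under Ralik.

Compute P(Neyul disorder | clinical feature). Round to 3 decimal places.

0.894

For each hypothesis, the unnormalized posterior weight is prior × likelihood:
  Neyul disorder: 0.72 × 0.95 = 0.684
  Ralik: 0.28 × 0.29 = 0.0812
Normalizing constant Z = 0.684 + 0.0812 = 0.7652.
P(Neyul disorder | evidence) = 0.684 / 0.7652 ≈ 0.894.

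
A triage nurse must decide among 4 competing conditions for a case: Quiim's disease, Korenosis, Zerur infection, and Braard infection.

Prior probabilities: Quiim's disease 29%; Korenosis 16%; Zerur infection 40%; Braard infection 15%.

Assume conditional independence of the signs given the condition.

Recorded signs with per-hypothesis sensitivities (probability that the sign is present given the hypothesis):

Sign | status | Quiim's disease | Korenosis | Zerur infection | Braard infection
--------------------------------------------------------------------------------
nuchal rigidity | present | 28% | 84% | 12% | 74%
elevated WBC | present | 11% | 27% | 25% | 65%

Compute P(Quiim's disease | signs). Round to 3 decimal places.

For each hypothesis, the unnormalized posterior weight is prior × product of the sign likelihoods:
  Quiim's disease: 0.29 × 0.28 × 0.11 = 0.008932
  Korenosis: 0.16 × 0.84 × 0.27 = 0.036288
  Zerur infection: 0.40 × 0.12 × 0.25 = 0.012
  Braard infection: 0.15 × 0.74 × 0.65 = 0.07215
Marginal likelihood of the evidence = 0.12937.
P(Quiim's disease | evidence) = 0.008932 / 0.12937 ≈ 0.069.

0.069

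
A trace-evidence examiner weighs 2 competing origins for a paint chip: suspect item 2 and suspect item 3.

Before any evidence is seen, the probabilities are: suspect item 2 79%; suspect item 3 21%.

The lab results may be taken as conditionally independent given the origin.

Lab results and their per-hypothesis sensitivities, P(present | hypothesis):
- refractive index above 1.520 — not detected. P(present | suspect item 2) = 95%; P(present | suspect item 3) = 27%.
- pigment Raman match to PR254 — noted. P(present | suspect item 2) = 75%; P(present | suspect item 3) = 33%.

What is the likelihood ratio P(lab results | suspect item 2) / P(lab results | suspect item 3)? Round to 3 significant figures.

0.156

Take the product of per-lab result likelihoods under each hypothesis (using 1 − P(present | H) for each absent lab result), then divide.
  suspect item 2: (1 − 0.95) × 0.75 = 0.0375
  suspect item 3: (1 − 0.27) × 0.33 = 0.2409
Bayes factor = 0.0375 / 0.2409 ≈ 0.156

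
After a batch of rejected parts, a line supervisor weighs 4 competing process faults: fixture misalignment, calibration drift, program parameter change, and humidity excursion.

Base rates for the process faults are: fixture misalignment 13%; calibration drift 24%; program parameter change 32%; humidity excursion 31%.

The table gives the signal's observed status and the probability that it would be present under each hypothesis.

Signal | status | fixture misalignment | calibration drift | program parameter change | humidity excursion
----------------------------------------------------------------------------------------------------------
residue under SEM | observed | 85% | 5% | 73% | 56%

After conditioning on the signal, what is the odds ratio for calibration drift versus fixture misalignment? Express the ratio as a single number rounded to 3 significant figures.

The normalizing constant cancels in an odds ratio, so compute prior × likelihood for the two hypotheses only:
  calibration drift: 0.24 × 0.05 = 0.012
  fixture misalignment: 0.13 × 0.85 = 0.1105
Posterior odds = 0.012 / 0.1105 ≈ 0.109.

0.109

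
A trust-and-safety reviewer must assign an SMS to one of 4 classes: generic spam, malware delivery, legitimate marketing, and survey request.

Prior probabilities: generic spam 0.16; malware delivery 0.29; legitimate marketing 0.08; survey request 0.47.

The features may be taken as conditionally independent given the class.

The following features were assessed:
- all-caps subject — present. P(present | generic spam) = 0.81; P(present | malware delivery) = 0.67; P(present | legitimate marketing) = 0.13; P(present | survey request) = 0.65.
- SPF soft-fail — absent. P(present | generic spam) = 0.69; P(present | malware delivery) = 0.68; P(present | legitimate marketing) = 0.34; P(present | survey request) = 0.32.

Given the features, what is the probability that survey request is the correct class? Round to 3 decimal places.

Multiply each prior by the joint likelihood of the feature pattern (using 1 − P(present | H) for each absent feature):
  generic spam: 0.16 × 0.81 × (1 − 0.69) = 0.040176
  malware delivery: 0.29 × 0.67 × (1 − 0.68) = 0.062176
  legitimate marketing: 0.08 × 0.13 × (1 − 0.34) = 0.006864
  survey request: 0.47 × 0.65 × (1 − 0.32) = 0.20774
Normalizing constant Z = 0.040176 + 0.062176 + 0.006864 + 0.20774 = 0.31696.
P(survey request | evidence) = 0.20774 / 0.31696 ≈ 0.655.

0.655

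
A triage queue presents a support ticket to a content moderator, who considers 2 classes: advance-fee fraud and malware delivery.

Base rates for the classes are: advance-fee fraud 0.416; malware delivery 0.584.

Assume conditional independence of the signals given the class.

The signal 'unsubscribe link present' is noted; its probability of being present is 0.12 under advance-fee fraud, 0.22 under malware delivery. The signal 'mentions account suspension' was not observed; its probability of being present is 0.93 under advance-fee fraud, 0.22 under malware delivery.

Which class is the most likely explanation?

Multiply each prior by the joint likelihood of the signal pattern (using 1 − P(present | H) for each absent signal):
  advance-fee fraud: 0.416 × 0.12 × (1 − 0.93) = 0.0034944
  malware delivery: 0.584 × 0.22 × (1 − 0.22) = 0.10021
Normalizing constant Z = 0.0034944 + 0.10021 = 0.10371.
P(advance-fee fraud | evidence) ≈ 0.0034944 / 0.10371 ≈ 0.034
P(malware delivery | evidence) ≈ 0.10021 / 0.10371 ≈ 0.966
The largest is 0.966, so malware delivery is most probable.

malware delivery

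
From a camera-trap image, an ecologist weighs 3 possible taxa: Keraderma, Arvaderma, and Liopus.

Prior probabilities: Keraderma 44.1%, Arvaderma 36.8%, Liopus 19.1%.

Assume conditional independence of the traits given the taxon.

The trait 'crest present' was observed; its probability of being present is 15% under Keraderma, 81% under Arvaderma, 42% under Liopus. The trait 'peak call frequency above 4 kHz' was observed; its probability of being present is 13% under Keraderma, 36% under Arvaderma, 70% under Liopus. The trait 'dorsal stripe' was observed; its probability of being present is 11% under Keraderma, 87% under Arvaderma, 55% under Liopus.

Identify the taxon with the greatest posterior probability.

By Bayes' rule with conditional independence, the unnormalized weight for each hypothesis is prior × ∏ likelihoods:
  Keraderma: 0.441 × 0.15 × 0.13 × 0.11 = 0.00094594
  Arvaderma: 0.368 × 0.81 × 0.36 × 0.87 = 0.093359
  Liopus: 0.191 × 0.42 × 0.70 × 0.55 = 0.030885
The unnormalized weights sum to 0.12519.
P(Keraderma | evidence) ≈ 0.00094594 / 0.12519 ≈ 0.008
P(Arvaderma | evidence) ≈ 0.093359 / 0.12519 ≈ 0.746
P(Liopus | evidence) ≈ 0.030885 / 0.12519 ≈ 0.247
The largest is 0.746, so Arvaderma is most probable.

Arvaderma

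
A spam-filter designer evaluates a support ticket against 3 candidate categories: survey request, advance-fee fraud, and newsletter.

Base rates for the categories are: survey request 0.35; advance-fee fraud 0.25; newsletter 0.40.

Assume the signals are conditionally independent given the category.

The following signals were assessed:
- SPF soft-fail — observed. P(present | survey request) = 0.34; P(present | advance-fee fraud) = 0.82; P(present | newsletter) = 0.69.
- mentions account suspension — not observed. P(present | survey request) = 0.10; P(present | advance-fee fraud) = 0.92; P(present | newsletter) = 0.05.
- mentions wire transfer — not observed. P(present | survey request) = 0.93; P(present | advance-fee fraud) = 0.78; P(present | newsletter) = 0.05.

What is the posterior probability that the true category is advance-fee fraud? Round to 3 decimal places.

Multiply each prior by the joint likelihood of the signal pattern (using 1 − P(present | H) for each absent signal):
  survey request: 0.35 × 0.34 × (1 − 0.10) × (1 − 0.93) = 0.007497
  advance-fee fraud: 0.25 × 0.82 × (1 − 0.92) × (1 − 0.78) = 0.003608
  newsletter: 0.40 × 0.69 × (1 − 0.05) × (1 − 0.05) = 0.24909
Marginal likelihood of the evidence = 0.26019.
P(advance-fee fraud | evidence) = 0.003608 / 0.26019 ≈ 0.014.

0.014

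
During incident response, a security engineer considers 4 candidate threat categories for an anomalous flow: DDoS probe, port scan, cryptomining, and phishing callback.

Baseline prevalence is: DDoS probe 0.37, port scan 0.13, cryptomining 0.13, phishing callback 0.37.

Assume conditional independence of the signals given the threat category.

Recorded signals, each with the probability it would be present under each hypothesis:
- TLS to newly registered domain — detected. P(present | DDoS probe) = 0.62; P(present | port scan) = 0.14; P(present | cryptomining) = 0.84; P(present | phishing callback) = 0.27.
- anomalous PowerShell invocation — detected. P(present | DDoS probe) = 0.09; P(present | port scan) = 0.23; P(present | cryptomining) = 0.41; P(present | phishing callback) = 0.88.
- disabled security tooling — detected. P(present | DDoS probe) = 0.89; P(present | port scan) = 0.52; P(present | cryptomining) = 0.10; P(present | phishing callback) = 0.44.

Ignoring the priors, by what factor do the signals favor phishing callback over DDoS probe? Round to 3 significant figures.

2.11

The Bayes factor is the ratio of the joint likelihoods of the signal pattern under the two hypotheses.
  phishing callback: 0.27 × 0.88 × 0.44 = 0.10454
  DDoS probe: 0.62 × 0.09 × 0.89 = 0.049662
Bayes factor = 0.10454 / 0.049662 ≈ 2.11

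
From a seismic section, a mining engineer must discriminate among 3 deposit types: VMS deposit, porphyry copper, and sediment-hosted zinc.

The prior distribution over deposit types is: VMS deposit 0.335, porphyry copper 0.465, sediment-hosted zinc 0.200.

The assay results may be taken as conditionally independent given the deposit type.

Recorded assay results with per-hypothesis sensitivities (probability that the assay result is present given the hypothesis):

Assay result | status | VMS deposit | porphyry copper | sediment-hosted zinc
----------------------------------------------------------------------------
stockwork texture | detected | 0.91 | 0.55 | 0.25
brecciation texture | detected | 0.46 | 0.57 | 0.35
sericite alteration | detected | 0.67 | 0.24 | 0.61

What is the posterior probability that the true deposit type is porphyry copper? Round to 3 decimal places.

0.251

By Bayes' rule with conditional independence, the unnormalized weight for each hypothesis is prior × ∏ likelihoods:
  VMS deposit: 0.335 × 0.91 × 0.46 × 0.67 = 0.093955
  porphyry copper: 0.465 × 0.55 × 0.57 × 0.24 = 0.034987
  sediment-hosted zinc: 0.200 × 0.25 × 0.35 × 0.61 = 0.010675
The unnormalized weights sum to 0.13962.
P(porphyry copper | evidence) = 0.034987 / 0.13962 ≈ 0.251.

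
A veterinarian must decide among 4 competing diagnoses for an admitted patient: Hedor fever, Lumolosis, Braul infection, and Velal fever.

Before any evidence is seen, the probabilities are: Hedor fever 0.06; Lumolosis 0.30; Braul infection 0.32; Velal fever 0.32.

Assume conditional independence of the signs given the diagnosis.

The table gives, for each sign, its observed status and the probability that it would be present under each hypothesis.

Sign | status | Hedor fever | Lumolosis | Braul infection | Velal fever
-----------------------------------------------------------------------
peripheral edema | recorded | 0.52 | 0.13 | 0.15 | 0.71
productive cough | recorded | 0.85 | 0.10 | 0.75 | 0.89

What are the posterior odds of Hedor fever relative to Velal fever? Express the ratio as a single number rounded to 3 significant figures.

0.131

The normalizing constant cancels in an odds ratio, so compute prior × likelihood for the two hypotheses only:
  Hedor fever: 0.06 × 0.52 × 0.85 = 0.02652
  Velal fever: 0.32 × 0.71 × 0.89 = 0.20221
Posterior odds = 0.02652 / 0.20221 ≈ 0.131.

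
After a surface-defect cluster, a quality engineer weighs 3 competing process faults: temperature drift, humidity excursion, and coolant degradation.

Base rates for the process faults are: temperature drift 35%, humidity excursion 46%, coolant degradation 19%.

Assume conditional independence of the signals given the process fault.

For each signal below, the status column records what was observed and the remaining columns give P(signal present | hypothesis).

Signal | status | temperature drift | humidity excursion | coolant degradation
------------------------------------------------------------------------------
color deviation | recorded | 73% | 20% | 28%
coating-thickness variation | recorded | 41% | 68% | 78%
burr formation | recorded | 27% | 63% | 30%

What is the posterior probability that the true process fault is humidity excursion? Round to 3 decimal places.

For each hypothesis, the unnormalized posterior weight is prior × product of the signal likelihoods:
  temperature drift: 0.35 × 0.73 × 0.41 × 0.27 = 0.028284
  humidity excursion: 0.46 × 0.20 × 0.68 × 0.63 = 0.039413
  coolant degradation: 0.19 × 0.28 × 0.78 × 0.30 = 0.012449
Normalizing constant Z = 0.028284 + 0.039413 + 0.012449 = 0.080145.
P(humidity excursion | evidence) = 0.039413 / 0.080145 ≈ 0.492.

0.492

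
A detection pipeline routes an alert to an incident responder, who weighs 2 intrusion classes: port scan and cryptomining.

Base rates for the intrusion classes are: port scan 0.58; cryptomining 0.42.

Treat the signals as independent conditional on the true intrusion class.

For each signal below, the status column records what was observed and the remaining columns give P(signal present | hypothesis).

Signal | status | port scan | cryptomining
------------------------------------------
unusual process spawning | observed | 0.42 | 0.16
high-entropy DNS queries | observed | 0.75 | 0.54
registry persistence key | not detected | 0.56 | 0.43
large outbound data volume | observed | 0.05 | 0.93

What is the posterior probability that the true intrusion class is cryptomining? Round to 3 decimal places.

Multiply each prior by the joint likelihood of the signal pattern (using 1 − P(present | H) for each absent signal):
  port scan: 0.58 × 0.42 × 0.75 × (1 − 0.56) × 0.05 = 0.0040194
  cryptomining: 0.42 × 0.16 × 0.54 × (1 − 0.43) × 0.93 = 0.019236
Marginal likelihood of the evidence = 0.023256.
P(cryptomining | evidence) = 0.019236 / 0.023256 ≈ 0.827.

0.827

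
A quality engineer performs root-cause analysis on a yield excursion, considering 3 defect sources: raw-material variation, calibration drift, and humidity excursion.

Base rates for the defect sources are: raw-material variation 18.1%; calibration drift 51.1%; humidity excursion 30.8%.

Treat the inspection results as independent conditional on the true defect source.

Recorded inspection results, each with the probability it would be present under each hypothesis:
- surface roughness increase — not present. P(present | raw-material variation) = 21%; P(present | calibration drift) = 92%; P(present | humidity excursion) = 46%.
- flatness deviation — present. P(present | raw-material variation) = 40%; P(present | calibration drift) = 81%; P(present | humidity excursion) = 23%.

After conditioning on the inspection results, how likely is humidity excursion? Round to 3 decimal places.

0.298

By Bayes' rule with conditional independence, the unnormalized weight for each hypothesis is prior × ∏ likelihoods (using 1 − P(present | H) for each absent inspection result):
  raw-material variation: 0.181 × (1 − 0.21) × 0.40 = 0.057196
  calibration drift: 0.511 × (1 − 0.92) × 0.81 = 0.033113
  humidity excursion: 0.308 × (1 − 0.46) × 0.23 = 0.038254
Marginal likelihood of the evidence = 0.12856.
P(humidity excursion | evidence) = 0.038254 / 0.12856 ≈ 0.298.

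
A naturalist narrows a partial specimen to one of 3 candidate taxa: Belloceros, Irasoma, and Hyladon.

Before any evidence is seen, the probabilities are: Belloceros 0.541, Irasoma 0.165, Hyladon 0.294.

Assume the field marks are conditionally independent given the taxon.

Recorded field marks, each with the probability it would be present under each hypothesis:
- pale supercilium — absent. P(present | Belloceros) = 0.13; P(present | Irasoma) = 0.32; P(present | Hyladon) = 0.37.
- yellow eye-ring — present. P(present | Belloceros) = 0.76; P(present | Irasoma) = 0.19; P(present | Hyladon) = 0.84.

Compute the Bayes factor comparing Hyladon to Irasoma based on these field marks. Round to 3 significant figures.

4.10

The Bayes factor is the ratio of the joint likelihoods of the field mark pattern under the two hypotheses (using 1 − P(present | H) for each absent field mark).
  Hyladon: (1 − 0.37) × 0.84 = 0.5292
  Irasoma: (1 − 0.32) × 0.19 = 0.1292
Bayes factor = 0.5292 / 0.1292 ≈ 4.10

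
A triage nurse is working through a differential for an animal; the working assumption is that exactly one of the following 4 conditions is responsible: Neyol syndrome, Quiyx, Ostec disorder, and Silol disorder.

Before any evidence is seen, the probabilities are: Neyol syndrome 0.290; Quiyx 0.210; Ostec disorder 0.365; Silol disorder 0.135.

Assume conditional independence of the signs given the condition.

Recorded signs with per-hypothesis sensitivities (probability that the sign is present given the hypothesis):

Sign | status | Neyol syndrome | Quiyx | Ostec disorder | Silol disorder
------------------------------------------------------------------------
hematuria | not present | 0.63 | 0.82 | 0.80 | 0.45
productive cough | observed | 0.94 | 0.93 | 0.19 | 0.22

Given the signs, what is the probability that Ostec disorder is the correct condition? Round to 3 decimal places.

Multiply each prior by the joint likelihood of the sign pattern (using 1 − P(present | H) for each absent sign):
  Neyol syndrome: 0.290 × (1 − 0.63) × 0.94 = 0.10086
  Quiyx: 0.210 × (1 − 0.82) × 0.93 = 0.035154
  Ostec disorder: 0.365 × (1 − 0.80) × 0.19 = 0.01387
  Silol disorder: 0.135 × (1 − 0.45) × 0.22 = 0.016335
Marginal likelihood of the evidence = 0.16622.
P(Ostec disorder | evidence) = 0.01387 / 0.16622 ≈ 0.083.

0.083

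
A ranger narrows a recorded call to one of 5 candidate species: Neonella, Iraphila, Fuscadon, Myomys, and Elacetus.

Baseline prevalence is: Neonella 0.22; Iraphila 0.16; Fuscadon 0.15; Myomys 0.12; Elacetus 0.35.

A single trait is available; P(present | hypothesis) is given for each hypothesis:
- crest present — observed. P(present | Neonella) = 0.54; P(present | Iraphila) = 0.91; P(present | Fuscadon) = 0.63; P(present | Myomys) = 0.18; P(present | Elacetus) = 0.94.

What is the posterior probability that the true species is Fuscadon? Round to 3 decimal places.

0.133

Multiply each prior by the likelihood of the trait:
  Neonella: 0.22 × 0.54 = 0.1188
  Iraphila: 0.16 × 0.91 = 0.1456
  Fuscadon: 0.15 × 0.63 = 0.0945
  Myomys: 0.12 × 0.18 = 0.0216
  Elacetus: 0.35 × 0.94 = 0.329
Marginal likelihood of the evidence = 0.7095.
P(Fuscadon | evidence) = 0.0945 / 0.7095 ≈ 0.133.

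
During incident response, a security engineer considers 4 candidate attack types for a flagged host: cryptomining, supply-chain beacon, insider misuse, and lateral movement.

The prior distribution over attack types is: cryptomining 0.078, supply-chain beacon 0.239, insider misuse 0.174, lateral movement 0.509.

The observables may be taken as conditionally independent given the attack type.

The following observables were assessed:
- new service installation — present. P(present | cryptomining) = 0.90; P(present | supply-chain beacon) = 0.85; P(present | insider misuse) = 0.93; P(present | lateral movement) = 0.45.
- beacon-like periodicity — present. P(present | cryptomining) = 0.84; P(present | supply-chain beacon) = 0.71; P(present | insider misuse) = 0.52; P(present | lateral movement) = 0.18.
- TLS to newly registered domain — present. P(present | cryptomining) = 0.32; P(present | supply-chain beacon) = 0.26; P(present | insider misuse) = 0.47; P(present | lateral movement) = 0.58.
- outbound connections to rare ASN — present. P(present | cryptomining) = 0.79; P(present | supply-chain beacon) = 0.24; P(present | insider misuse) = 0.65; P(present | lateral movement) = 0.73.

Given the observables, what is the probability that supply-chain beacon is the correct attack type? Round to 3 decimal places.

By Bayes' rule with conditional independence, the unnormalized weight for each hypothesis is prior × ∏ likelihoods:
  cryptomining: 0.078 × 0.90 × 0.84 × 0.32 × 0.79 = 0.014907
  supply-chain beacon: 0.239 × 0.85 × 0.71 × 0.26 × 0.24 = 0.0090004
  insider misuse: 0.174 × 0.93 × 0.52 × 0.47 × 0.65 = 0.025707
  lateral movement: 0.509 × 0.45 × 0.18 × 0.58 × 0.73 = 0.017456
The unnormalized weights sum to 0.067071.
P(supply-chain beacon | evidence) = 0.0090004 / 0.067071 ≈ 0.134.

0.134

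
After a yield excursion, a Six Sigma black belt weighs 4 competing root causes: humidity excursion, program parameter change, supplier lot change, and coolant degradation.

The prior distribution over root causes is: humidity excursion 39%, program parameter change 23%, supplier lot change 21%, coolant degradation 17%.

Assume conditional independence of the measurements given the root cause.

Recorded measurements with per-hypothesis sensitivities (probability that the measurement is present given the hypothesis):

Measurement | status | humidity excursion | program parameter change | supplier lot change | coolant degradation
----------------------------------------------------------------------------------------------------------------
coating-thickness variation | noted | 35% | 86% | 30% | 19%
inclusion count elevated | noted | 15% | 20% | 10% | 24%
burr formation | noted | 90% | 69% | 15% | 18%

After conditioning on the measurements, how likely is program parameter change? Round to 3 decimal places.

By Bayes' rule with conditional independence, the unnormalized weight for each hypothesis is prior × ∏ likelihoods:
  humidity excursion: 0.39 × 0.35 × 0.15 × 0.90 = 0.018427
  program parameter change: 0.23 × 0.86 × 0.20 × 0.69 = 0.027296
  supplier lot change: 0.21 × 0.30 × 0.10 × 0.15 = 0.000945
  coolant degradation: 0.17 × 0.19 × 0.24 × 0.18 = 0.0013954
Marginal likelihood of the evidence = 0.048064.
P(program parameter change | evidence) = 0.027296 / 0.048064 ≈ 0.568.

0.568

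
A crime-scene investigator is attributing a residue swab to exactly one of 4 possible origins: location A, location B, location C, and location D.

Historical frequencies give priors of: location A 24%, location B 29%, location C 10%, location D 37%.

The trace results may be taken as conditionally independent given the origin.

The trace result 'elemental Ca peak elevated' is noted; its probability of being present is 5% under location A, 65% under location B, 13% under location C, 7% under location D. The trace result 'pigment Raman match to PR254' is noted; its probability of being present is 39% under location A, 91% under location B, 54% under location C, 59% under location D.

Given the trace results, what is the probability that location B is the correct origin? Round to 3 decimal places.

By Bayes' rule with conditional independence, the unnormalized weight for each hypothesis is prior × ∏ likelihoods:
  location A: 0.24 × 0.05 × 0.39 = 0.00468
  location B: 0.29 × 0.65 × 0.91 = 0.17153
  location C: 0.10 × 0.13 × 0.54 = 0.00702
  location D: 0.37 × 0.07 × 0.59 = 0.015281
Normalizing constant Z = 0.00468 + 0.17153 + 0.00702 + 0.015281 = 0.19852.
P(location B | evidence) = 0.17153 / 0.19852 ≈ 0.864.

0.864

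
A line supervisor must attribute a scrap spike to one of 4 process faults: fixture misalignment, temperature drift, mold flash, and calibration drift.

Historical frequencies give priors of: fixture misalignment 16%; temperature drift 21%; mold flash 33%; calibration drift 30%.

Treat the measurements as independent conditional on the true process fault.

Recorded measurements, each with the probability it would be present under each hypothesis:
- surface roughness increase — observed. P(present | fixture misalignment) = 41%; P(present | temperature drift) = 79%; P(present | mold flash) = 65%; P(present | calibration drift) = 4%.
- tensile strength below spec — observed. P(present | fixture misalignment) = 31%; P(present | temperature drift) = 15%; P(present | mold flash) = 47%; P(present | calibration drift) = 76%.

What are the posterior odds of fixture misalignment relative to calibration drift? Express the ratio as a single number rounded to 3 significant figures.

2.23

Posterior odds equal prior odds times the likelihood ratio; only the two competing hypotheses matter.
  fixture misalignment: 0.16 × 0.41 × 0.31 = 0.020336
  calibration drift: 0.30 × 0.04 × 0.76 = 0.00912
Posterior odds = 0.020336 / 0.00912 ≈ 2.23.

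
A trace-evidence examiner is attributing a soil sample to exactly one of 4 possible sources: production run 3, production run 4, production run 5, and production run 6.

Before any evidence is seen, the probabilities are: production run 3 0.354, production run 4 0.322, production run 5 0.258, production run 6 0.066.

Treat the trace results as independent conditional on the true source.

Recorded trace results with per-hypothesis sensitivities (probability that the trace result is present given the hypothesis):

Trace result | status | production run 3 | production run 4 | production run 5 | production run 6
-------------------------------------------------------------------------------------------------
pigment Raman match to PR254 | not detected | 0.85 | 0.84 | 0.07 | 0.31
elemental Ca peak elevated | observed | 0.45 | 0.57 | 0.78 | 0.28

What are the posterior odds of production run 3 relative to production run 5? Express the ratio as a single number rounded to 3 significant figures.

The normalizing constant cancels in an odds ratio, so compute prior × likelihood for the two hypotheses only (using 1 − P(present | H) for each absent trace result):
  production run 3: 0.354 × (1 − 0.85) × 0.45 = 0.023895
  production run 5: 0.258 × (1 − 0.07) × 0.78 = 0.18715
Posterior odds = 0.023895 / 0.18715 ≈ 0.128.

0.128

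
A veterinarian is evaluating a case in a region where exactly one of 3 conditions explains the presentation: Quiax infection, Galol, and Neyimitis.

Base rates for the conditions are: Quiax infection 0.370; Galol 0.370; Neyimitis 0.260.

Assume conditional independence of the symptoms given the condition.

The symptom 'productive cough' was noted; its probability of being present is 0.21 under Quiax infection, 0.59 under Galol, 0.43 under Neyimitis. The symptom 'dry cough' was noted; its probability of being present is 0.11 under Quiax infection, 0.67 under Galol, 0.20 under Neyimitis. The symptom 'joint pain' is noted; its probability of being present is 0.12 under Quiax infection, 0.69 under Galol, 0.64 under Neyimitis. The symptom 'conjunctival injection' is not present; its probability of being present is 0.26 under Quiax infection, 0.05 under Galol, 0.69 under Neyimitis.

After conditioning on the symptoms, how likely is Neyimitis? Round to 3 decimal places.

0.044

For each hypothesis, the unnormalized posterior weight is prior × product of the symptom likelihoods (using 1 − P(present | H) for each absent symptom):
  Quiax infection: 0.370 × 0.21 × 0.11 × 0.12 × (1 − 0.26) = 0.00075897
  Galol: 0.370 × 0.59 × 0.67 × 0.69 × (1 − 0.05) = 0.095874
  Neyimitis: 0.260 × 0.43 × 0.20 × 0.64 × (1 − 0.69) = 0.0044362
Normalizing constant Z = 0.00075897 + 0.095874 + 0.0044362 = 0.10107.
P(Neyimitis | evidence) = 0.0044362 / 0.10107 ≈ 0.044.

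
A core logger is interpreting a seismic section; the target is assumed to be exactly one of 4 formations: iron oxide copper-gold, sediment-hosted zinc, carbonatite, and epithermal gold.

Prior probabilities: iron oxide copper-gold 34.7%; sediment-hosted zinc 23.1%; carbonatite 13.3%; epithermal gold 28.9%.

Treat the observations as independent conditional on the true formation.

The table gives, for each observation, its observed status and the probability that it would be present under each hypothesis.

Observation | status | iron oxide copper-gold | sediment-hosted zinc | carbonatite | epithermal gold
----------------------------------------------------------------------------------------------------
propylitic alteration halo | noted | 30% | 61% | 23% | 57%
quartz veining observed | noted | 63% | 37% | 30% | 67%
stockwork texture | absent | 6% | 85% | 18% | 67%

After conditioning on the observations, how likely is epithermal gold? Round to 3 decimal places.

For each hypothesis, the unnormalized posterior weight is prior × product of the observation likelihoods (using 1 − P(present | H) for each absent observation):
  iron oxide copper-gold: 0.347 × 0.30 × 0.63 × (1 − 0.06) = 0.061648
  sediment-hosted zinc: 0.231 × 0.61 × 0.37 × (1 − 0.85) = 0.0078205
  carbonatite: 0.133 × 0.23 × 0.30 × (1 − 0.18) = 0.0075251
  epithermal gold: 0.289 × 0.57 × 0.67 × (1 − 0.67) = 0.036422
The unnormalized weights sum to 0.11342.
P(epithermal gold | evidence) = 0.036422 / 0.11342 ≈ 0.321.

0.321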